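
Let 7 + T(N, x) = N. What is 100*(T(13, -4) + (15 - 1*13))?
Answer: 800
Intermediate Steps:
T(N, x) = -7 + N
100*(T(13, -4) + (15 - 1*13)) = 100*((-7 + 13) + (15 - 1*13)) = 100*(6 + (15 - 13)) = 100*(6 + 2) = 100*8 = 800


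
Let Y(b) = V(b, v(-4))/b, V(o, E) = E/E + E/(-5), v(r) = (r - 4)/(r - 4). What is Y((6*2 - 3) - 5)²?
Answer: 1/25 ≈ 0.040000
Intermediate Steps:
v(r) = 1 (v(r) = (-4 + r)/(-4 + r) = 1)
V(o, E) = 1 - E/5 (V(o, E) = 1 + E*(-⅕) = 1 - E/5)
Y(b) = 4/(5*b) (Y(b) = (1 - ⅕*1)/b = (1 - ⅕)/b = 4/(5*b))
Y((6*2 - 3) - 5)² = (4/(5*((6*2 - 3) - 5)))² = (4/(5*((12 - 3) - 5)))² = (4/(5*(9 - 5)))² = ((⅘)/4)² = ((⅘)*(¼))² = (⅕)² = 1/25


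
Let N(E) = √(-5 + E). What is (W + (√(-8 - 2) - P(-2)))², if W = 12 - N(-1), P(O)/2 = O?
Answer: (16 + I*√10 - I*√6)² ≈ 255.49 + 22.809*I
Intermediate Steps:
P(O) = 2*O
W = 12 - I*√6 (W = 12 - √(-5 - 1) = 12 - √(-6) = 12 - I*√6 ≈ 12.0 - 2.4495*I)
(W + (√(-8 - 2) - P(-2)))² = ((12 - I*√6) + (√(-8 - 2) - 2*(-2)))² = ((12 - I*√6) + (√(-10) - 1*(-4)))² = ((12 - I*√6) + (I*√10 + 4))² = ((12 - I*√6) + (4 + I*√10))² = (16 + I*√10 - I*√6)²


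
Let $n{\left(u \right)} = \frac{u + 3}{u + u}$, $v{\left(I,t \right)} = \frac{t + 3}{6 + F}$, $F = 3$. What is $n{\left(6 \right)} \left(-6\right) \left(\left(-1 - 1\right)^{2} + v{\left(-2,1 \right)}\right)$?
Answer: $-20$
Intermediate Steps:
$v{\left(I,t \right)} = \frac{1}{3} + \frac{t}{9}$ ($v{\left(I,t \right)} = \frac{t + 3}{6 + 3} = \frac{3 + t}{9} = \left(3 + t\right) \frac{1}{9} = \frac{1}{3} + \frac{t}{9}$)
$n{\left(u \right)} = \frac{3 + u}{2 u}$
$n{\left(6 \right)} \left(-6\right) \left(\left(-1 - 1\right)^{2} + v{\left(-2,1 \right)}\right) = \frac{3 + 6}{2 \cdot 6} \left(-6\right) \left(\left(-1 - 1\right)^{2} + \left(\frac{1}{3} + \frac{1}{9} \cdot 1\right)\right) = \frac{1}{2} \cdot \frac{1}{6} \cdot 9 \left(-6\right) \left(\left(-2\right)^{2} + \left(\frac{1}{3} + \frac{1}{9}\right)\right) = \frac{3}{4} \left(-6\right) \left(4 + \frac{4}{9}\right) = \left(- \frac{9}{2}\right) \frac{40}{9} = -20$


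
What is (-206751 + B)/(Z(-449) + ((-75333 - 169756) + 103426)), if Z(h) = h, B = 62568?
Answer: 144183/142112 ≈ 1.0146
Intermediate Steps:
(-206751 + B)/(Z(-449) + ((-75333 - 169756) + 103426)) = (-206751 + 62568)/(-449 + ((-75333 - 169756) + 103426)) = -144183/(-449 + (-245089 + 103426)) = -144183/(-449 - 141663) = -144183/(-142112) = -144183*(-1/142112) = 144183/142112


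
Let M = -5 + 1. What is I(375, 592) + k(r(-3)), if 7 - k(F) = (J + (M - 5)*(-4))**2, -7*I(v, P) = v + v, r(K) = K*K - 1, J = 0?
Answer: -9773/7 ≈ -1396.1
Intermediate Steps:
r(K) = -1 + K**2 (r(K) = K**2 - 1 = -1 + K**2)
I(v, P) = -2*v/7 (I(v, P) = -(v + v)/7 = -2*v/7)
M = -4
k(F) = -1289 (k(F) = 7 - (0 + (-4 - 5)*(-4))**2 = 7 - (0 - 9*(-4))**2 = 7 - (0 + 36)**2 = 7 - 1*36**2 = 7 - 1*1296 = 7 - 1296 = -1289)
I(375, 592) + k(r(-3)) = -2/7*375 - 1289 = -750/7 - 1289 = -9773/7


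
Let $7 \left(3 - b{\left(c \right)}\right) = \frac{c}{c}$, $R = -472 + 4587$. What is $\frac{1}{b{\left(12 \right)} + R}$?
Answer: $\frac{7}{28825} \approx 0.00024284$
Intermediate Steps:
$R = 4115$
$b{\left(c \right)} = \frac{20}{7}$ ($b{\left(c \right)} = 3 - \frac{c \frac{1}{c}}{7} = 3 - \frac{1}{7} = \frac{20}{7}$)
$\frac{1}{b{\left(12 \right)} + R} = \frac{1}{\frac{20}{7} + 4115} = \frac{1}{\frac{28825}{7}} = \frac{7}{28825}$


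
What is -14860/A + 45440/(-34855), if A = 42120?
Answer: -24318781/14680926 ≈ -1.6565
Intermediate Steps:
-14860/A + 45440/(-34855) = -14860/42120 + 45440/(-34855) = -14860*1/42120 + 45440*(-1/34855) = -743/2106 - 9088/6971 = -24318781/14680926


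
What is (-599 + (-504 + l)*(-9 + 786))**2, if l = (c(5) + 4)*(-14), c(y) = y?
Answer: 240206831881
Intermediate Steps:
l = -126 (l = (5 + 4)*(-14) = 9*(-14) = -126)
(-599 + (-504 + l)*(-9 + 786))**2 = (-599 + (-504 - 126)*(-9 + 786))**2 = (-599 - 630*777)**2 = (-599 - 489510)**2 = (-490109)**2 = 240206831881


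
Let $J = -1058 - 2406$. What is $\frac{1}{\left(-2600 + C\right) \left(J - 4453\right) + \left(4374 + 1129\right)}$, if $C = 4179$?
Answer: $- \frac{1}{12495440} \approx -8.0029 \cdot 10^{-8}$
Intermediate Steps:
$J = -3464$
$\frac{1}{\left(-2600 + C\right) \left(J - 4453\right) + \left(4374 + 1129\right)} = \frac{1}{\left(-2600 + 4179\right) \left(-3464 - 4453\right) + \left(4374 + 1129\right)} = \frac{1}{1579 \left(-7917\right) + 5503} = \frac{1}{-12500943 + 5503} = \frac{1}{-12495440} = - \frac{1}{12495440}$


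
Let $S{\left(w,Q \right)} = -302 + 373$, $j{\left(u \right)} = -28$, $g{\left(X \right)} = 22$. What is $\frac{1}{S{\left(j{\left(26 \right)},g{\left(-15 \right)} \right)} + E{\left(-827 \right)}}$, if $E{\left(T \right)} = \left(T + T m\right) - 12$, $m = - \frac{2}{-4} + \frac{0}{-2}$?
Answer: $- \frac{2}{2363} \approx -0.00084638$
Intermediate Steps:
$m = \frac{1}{2}$ ($m = \left(-2\right) \left(- \frac{1}{4}\right) + 0 \left(- \frac{1}{2}\right) = \frac{1}{2} + 0 = \frac{1}{2} \approx 0.5$)
$S{\left(w,Q \right)} = 71$
$E{\left(T \right)} = -12 + \frac{3 T}{2}$ ($E{\left(T \right)} = \left(T + T \frac{1}{2}\right) - 12 = \left(T + \frac{T}{2}\right) - 12 = \frac{3 T}{2} - 12 = -12 + \frac{3 T}{2}$)
$\frac{1}{S{\left(j{\left(26 \right)},g{\left(-15 \right)} \right)} + E{\left(-827 \right)}} = \frac{1}{71 + \left(-12 + \frac{3}{2} \left(-827\right)\right)} = \frac{1}{71 - \frac{2505}{2}} = \frac{1}{- \frac{2363}{2}} = - \frac{2}{2363}$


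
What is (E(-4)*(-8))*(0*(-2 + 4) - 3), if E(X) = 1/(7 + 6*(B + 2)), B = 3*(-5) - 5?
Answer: -24/101 ≈ -0.23762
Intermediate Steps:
B = -20 (B = -15 - 5 = -20)
E(X) = -1/101 (E(X) = 1/(7 + 6*(-20 + 2)) = 1/(7 + 6*(-18)) = 1/(7 - 108) = 1/(-101) = -1/101)
(E(-4)*(-8))*(0*(-2 + 4) - 3) = (-1/101*(-8))*(0*(-2 + 4) - 3) = 8*(0*2 - 3)/101 = 8*(0 - 3)/101 = (8/101)*(-3) = -24/101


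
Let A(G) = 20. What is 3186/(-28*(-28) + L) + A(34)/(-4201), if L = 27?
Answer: 13368166/3407011 ≈ 3.9237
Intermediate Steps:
3186/(-28*(-28) + L) + A(34)/(-4201) = 3186/(-28*(-28) + 27) + 20/(-4201) = 3186/(784 + 27) + 20*(-1/4201) = 3186/811 - 20/4201 = 13368166/3407011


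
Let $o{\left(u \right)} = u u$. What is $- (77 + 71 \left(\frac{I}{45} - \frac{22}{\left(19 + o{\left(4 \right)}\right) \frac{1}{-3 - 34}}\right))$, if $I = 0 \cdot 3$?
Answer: $- \frac{60489}{35} \approx -1728.3$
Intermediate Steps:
$I = 0$
$o{\left(u \right)} = u^{2}$
$- (77 + 71 \left(\frac{I}{45} - \frac{22}{\left(19 + o{\left(4 \right)}\right) \frac{1}{-3 - 34}}\right)) = - (77 + 71 \left(\frac{0}{45} - \frac{22}{\left(19 + 4^{2}\right) \frac{1}{-3 - 34}}\right)) = - (77 + 71 \left(0 \cdot \frac{1}{45} - \frac{22}{\left(19 + 16\right) \frac{1}{-37}}\right)) = - (77 + 71 \left(0 - \frac{22}{35 \left(- \frac{1}{37}\right)}\right)) = - (77 + 71 \left(0 - \frac{22}{- \frac{35}{37}}\right)) = - (77 + 71 \left(0 - - \frac{814}{35}\right)) = - (77 + 71 \left(0 + \frac{814}{35}\right)) = - (77 + 71 \cdot \frac{814}{35}) = - (77 + \frac{57794}{35}) = \left(-1\right) \frac{60489}{35} = - \frac{60489}{35}$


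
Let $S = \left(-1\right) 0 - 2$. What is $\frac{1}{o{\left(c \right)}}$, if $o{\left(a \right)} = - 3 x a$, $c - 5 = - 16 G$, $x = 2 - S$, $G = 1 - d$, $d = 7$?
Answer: $- \frac{1}{1212} \approx -0.00082508$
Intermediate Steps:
$G = -6$ ($G = 1 - 7 = -6$)
$S = -2$ ($S = 0 - 2 = -2$)
$x = 4$ ($x = 2 - -2 = 2 + 2 = 4$)
$c = 101$ ($c = 5 - -96 = 5 + 96 = 101$)
$o{\left(a \right)} = - 12 a$ ($o{\left(a \right)} = \left(-3\right) 4 a = - 12 a$)
$\frac{1}{o{\left(c \right)}} = \frac{1}{\left(-12\right) 101} = \frac{1}{-1212} = - \frac{1}{1212}$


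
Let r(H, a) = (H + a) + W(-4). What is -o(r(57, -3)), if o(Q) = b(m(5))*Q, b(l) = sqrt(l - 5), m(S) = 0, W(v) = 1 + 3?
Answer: -58*I*sqrt(5) ≈ -129.69*I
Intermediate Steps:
W(v) = 4
b(l) = sqrt(-5 + l)
r(H, a) = 4 + H + a (r(H, a) = (H + a) + 4 = 4 + H + a)
o(Q) = I*Q*sqrt(5) (o(Q) = sqrt(-5 + 0)*Q = sqrt(-5)*Q = (I*sqrt(5))*Q = I*Q*sqrt(5))
-o(r(57, -3)) = -I*(4 + 57 - 3)*sqrt(5) = -I*58*sqrt(5) = -58*I*sqrt(5)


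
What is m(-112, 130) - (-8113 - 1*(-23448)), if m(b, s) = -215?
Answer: -15550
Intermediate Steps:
m(-112, 130) - (-8113 - 1*(-23448)) = -215 - (-8113 - 1*(-23448)) = -215 - (-8113 + 23448) = -215 - 1*15335 = -215 - 15335 = -15550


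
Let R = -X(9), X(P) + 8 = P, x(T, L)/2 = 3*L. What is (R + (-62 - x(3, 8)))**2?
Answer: 12321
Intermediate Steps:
x(T, L) = 6*L (x(T, L) = 2*(3*L) = 6*L)
X(P) = -8 + P
R = -1 (R = -(-8 + 9) = -1*1 = -1)
(R + (-62 - x(3, 8)))**2 = (-1 + (-62 - 6*8))**2 = (-1 + (-62 - 1*48))**2 = (-1 + (-62 - 48))**2 = (-1 - 110)**2 = (-111)**2 = 12321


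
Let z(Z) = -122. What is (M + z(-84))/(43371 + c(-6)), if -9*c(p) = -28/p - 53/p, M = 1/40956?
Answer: -4996631/1776241242 ≈ -0.0028130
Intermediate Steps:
M = 1/40956 ≈ 2.4416e-5
c(p) = 9/p (c(p) = -(-28/p - 53/p)/9 = -(-9)/p = 9/p)
(M + z(-84))/(43371 + c(-6)) = (1/40956 - 122)/(43371 + 9/(-6)) = -4996631/(40956*(43371 + 9*(-⅙))) = -4996631/(40956*(43371 - 3/2)) = -4996631/(40956*86739/2) = -4996631/40956*2/86739 = -4996631/1776241242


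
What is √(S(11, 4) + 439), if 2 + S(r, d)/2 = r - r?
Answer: √435 ≈ 20.857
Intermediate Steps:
S(r, d) = -4 (S(r, d) = -4 + 2*(r - r) = -4 + 2*0 = -4 + 0 = -4)
√(S(11, 4) + 439) = √(-4 + 439) = √435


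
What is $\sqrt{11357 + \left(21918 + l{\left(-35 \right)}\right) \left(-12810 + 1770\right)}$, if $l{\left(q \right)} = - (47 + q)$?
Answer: $i \sqrt{241830883} \approx 15551.0 i$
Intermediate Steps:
$l{\left(q \right)} = -47 - q$
$\sqrt{11357 + \left(21918 + l{\left(-35 \right)}\right) \left(-12810 + 1770\right)} = \sqrt{11357 + \left(21918 - 12\right) \left(-12810 + 1770\right)} = \sqrt{11357 + \left(21918 + \left(-47 + 35\right)\right) \left(-11040\right)} = \sqrt{11357 + \left(21918 - 12\right) \left(-11040\right)} = \sqrt{11357 + 21906 \left(-11040\right)} = \sqrt{11357 - 241842240} = \sqrt{-241830883} = i \sqrt{241830883}$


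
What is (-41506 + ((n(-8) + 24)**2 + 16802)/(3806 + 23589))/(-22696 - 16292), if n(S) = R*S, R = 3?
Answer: 94753339/89006355 ≈ 1.0646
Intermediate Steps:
n(S) = 3*S
(-41506 + ((n(-8) + 24)**2 + 16802)/(3806 + 23589))/(-22696 - 16292) = (-41506 + ((3*(-8) + 24)**2 + 16802)/(3806 + 23589))/(-22696 - 16292) = (-41506 + ((-24 + 24)**2 + 16802)/27395)/(-38988) = (-41506 + (0**2 + 16802)*(1/27395))*(-1/38988) = (-41506 + (0 + 16802)*(1/27395))*(-1/38988) = (-41506 + 16802*(1/27395))*(-1/38988) = (-41506 + 16802/27395)*(-1/38988) = -1137040068/27395*(-1/38988) = 94753339/89006355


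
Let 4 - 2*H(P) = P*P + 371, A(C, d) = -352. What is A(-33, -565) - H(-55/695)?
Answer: -3255528/19321 ≈ -168.50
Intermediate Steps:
H(P) = -367/2 - P**2/2 (H(P) = 2 - (P*P + 371)/2 = 2 - (P**2 + 371)/2 = 2 - (371 + P**2)/2 = 2 + (-371/2 - P**2/2) = -367/2 - P**2/2)
A(-33, -565) - H(-55/695) = -352 - (-367/2 - (-55/695)**2/2) = -352 - (-367/2 - (-55*1/695)**2/2) = -352 - (-367/2 - (-11/139)**2/2) = -352 - (-367/2 - 1/2*121/19321) = -352 - (-367/2 - 121/38642) = -352 - 1*(-3545464/19321) = -352 + 3545464/19321 = -3255528/19321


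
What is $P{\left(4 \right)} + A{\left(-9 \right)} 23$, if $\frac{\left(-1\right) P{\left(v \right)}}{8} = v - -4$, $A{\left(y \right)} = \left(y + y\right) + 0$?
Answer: $-478$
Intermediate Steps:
$A{\left(y \right)} = 2 y$ ($A{\left(y \right)} = 2 y + 0 = 2 y$)
$P{\left(v \right)} = -32 - 8 v$ ($P{\left(v \right)} = - 8 \left(v - -4\right) = - 8 \left(v + 4\right) = - 8 \left(4 + v\right) = -32 - 8 v$)
$P{\left(4 \right)} + A{\left(-9 \right)} 23 = \left(-32 - 32\right) + 2 \left(-9\right) 23 = \left(-32 - 32\right) - 414 = -64 - 414 = -478$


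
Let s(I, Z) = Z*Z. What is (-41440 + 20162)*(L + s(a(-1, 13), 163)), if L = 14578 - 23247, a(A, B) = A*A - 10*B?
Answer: -380876200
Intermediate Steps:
a(A, B) = A² - 10*B
L = -8669
s(I, Z) = Z²
(-41440 + 20162)*(L + s(a(-1, 13), 163)) = (-41440 + 20162)*(-8669 + 163²) = -21278*(-8669 + 26569) = -21278*17900 = -380876200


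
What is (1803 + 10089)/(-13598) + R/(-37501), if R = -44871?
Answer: 82096983/254969299 ≈ 0.32199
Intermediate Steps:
(1803 + 10089)/(-13598) + R/(-37501) = (1803 + 10089)/(-13598) - 44871/(-37501) = 11892*(-1/13598) - 44871*(-1/37501) = -5946/6799 + 44871/37501 = 82096983/254969299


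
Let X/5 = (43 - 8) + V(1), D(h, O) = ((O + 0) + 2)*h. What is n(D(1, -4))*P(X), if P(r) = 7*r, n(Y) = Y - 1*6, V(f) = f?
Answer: -10080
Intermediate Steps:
D(h, O) = h*(2 + O) (D(h, O) = (O + 2)*h = (2 + O)*h = h*(2 + O))
n(Y) = -6 + Y (n(Y) = Y - 6 = -6 + Y)
X = 180 (X = 5*((43 - 8) + 1) = 5*(35 + 1) = 5*36 = 180)
n(D(1, -4))*P(X) = (-6 + 1*(2 - 4))*(7*180) = (-6 + 1*(-2))*1260 = (-6 - 2)*1260 = -8*1260 = -10080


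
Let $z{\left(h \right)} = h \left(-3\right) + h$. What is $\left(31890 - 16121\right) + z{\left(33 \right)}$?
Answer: $15703$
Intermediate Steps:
$z{\left(h \right)} = - 2 h$ ($z{\left(h \right)} = - 3 h + h = - 2 h$)
$\left(31890 - 16121\right) + z{\left(33 \right)} = \left(31890 - 16121\right) - 66 = 15769 - 66 = 15703$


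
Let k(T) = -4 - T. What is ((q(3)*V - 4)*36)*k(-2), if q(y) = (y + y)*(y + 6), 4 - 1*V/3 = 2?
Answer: -23040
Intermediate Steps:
V = 6 (V = 12 - 3*2 = 12 - 6 = 6)
q(y) = 2*y*(6 + y) (q(y) = (2*y)*(6 + y) = 2*y*(6 + y))
((q(3)*V - 4)*36)*k(-2) = (((2*3*(6 + 3))*6 - 4)*36)*(-4 - 1*(-2)) = (((2*3*9)*6 - 4)*36)*(-4 + 2) = ((54*6 - 4)*36)*(-2) = ((324 - 4)*36)*(-2) = (320*36)*(-2) = 11520*(-2) = -23040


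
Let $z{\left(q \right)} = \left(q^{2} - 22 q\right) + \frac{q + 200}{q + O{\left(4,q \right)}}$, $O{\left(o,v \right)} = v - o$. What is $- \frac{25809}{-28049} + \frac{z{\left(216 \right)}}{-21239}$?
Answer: $- \frac{9587738173}{9106200011} \approx -1.0529$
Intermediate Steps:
$z{\left(q \right)} = q^{2} - 22 q + \frac{200 + q}{-4 + 2 q}$ ($z{\left(q \right)} = \left(q^{2} - 22 q\right) + \frac{q + 200}{q + \left(q - 4\right)} = \left(q^{2} - 22 q\right) + \frac{200 + q}{q + \left(q - 4\right)} = \left(q^{2} - 22 q\right) + \frac{200 + q}{q + \left(-4 + q\right)} = \left(q^{2} - 22 q\right) + \frac{200 + q}{-4 + 2 q} = q^{2} - 22 q + \frac{200 + q}{-4 + 2 q}$)
$- \frac{25809}{-28049} + \frac{z{\left(216 \right)}}{-21239} = - \frac{25809}{-28049} + \frac{\frac{1}{-2 + 216} \left(100 + 216^{3} - 24 \cdot 216^{2} + \frac{89}{2} \cdot 216\right)}{-21239} = \left(-25809\right) \left(- \frac{1}{28049}\right) + \frac{100 + 10077696 - 1119744 + 9612}{214} \left(- \frac{1}{21239}\right) = \frac{3687}{4007} + \frac{100 + 10077696 - 1119744 + 9612}{214} \left(- \frac{1}{21239}\right) = \frac{3687}{4007} + \frac{1}{214} \cdot 8967664 \left(- \frac{1}{21239}\right) = \frac{3687}{4007} + \frac{4483832}{107} \left(- \frac{1}{21239}\right) = \frac{3687}{4007} - \frac{4483832}{2272573} = - \frac{9587738173}{9106200011}$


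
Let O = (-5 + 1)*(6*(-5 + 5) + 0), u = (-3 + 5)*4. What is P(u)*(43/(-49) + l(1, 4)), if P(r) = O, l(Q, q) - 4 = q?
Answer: 0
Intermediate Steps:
l(Q, q) = 4 + q
u = 8 (u = 2*4 = 8)
O = 0 (O = -4*(6*0 + 0) = -4*(0 + 0) = -4*0 = 0)
P(r) = 0
P(u)*(43/(-49) + l(1, 4)) = 0*(43/(-49) + (4 + 4)) = 0*(43*(-1/49) + 8) = 0*(-43/49 + 8) = 0*(349/49) = 0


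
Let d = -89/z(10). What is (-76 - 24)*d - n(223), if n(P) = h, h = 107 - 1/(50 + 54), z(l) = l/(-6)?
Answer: -566487/104 ≈ -5447.0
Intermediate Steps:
z(l) = -l/6 (z(l) = l*(-⅙) = -l/6)
d = 267/5 (d = -89/((-⅙*10)) = -89/(-5/3) = -89*(-⅗) = 267/5 ≈ 53.400)
h = 11127/104 (h = 107 - 1/104 = 11127/104 ≈ 106.99)
n(P) = 11127/104
(-76 - 24)*d - n(223) = (-76 - 24)*(267/5) - 1*11127/104 = -100*267/5 - 11127/104 = -5340 - 11127/104 = -566487/104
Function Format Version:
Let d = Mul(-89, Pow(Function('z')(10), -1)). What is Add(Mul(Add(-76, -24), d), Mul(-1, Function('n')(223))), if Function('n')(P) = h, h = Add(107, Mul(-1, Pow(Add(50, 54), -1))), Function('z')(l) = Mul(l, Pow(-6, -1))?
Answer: Rational(-566487, 104) ≈ -5447.0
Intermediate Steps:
Function('z')(l) = Mul(Rational(-1, 6), l) (Function('z')(l) = Mul(l, Rational(-1, 6)) = Mul(Rational(-1, 6), l))
d = Rational(267, 5) (d = Mul(-89, Pow(Mul(Rational(-1, 6), 10), -1)) = Mul(-89, Pow(Rational(-5, 3), -1)) = Mul(-89, Rational(-3, 5)) = Rational(267, 5) ≈ 53.400)
h = Rational(11127, 104) (h = Add(107, Mul(-1, Pow(104, -1))) = Add(107, Mul(-1, Rational(1, 104))) = Add(107, Rational(-1, 104)) = Rational(11127, 104) ≈ 106.99)
Function('n')(P) = Rational(11127, 104)
Add(Mul(Add(-76, -24), d), Mul(-1, Function('n')(223))) = Add(Mul(Add(-76, -24), Rational(267, 5)), Mul(-1, Rational(11127, 104))) = Add(Mul(-100, Rational(267, 5)), Rational(-11127, 104)) = Add(-5340, Rational(-11127, 104)) = Rational(-566487, 104)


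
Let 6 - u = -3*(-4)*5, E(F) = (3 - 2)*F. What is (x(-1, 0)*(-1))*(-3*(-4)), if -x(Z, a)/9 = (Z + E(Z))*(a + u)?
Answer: 11664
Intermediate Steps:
E(F) = F (E(F) = 1*F = F)
u = -54 (u = 6 - (-3*(-4))*5 = 6 - 12*5 = 6 - 1*60 = 6 - 60 = -54)
x(Z, a) = -18*Z*(-54 + a) (x(Z, a) = -9*(Z + Z)*(a - 54) = -9*2*Z*(-54 + a) = -18*Z*(-54 + a))
(x(-1, 0)*(-1))*(-3*(-4)) = ((18*(-1)*(54 - 1*0))*(-1))*(-3*(-4)) = ((18*(-1)*(54 + 0))*(-1))*12 = ((18*(-1)*54)*(-1))*12 = -972*(-1)*12 = 972*12 = 11664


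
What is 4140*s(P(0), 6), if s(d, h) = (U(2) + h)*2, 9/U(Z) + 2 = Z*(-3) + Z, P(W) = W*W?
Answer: 37260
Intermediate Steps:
P(W) = W²
U(Z) = 9/(-2 - 2*Z) (U(Z) = 9/(-2 + (Z*(-3) + Z)) = 9/(-2 + (-3*Z + Z)) = 9/(-2 - 2*Z))
s(d, h) = -3 + 2*h (s(d, h) = (-9/(2 + 2*2) + h)*2 = (-9/(2 + 4) + h)*2 = (-9/6 + h)*2 = (-9*⅙ + h)*2 = (-3/2 + h)*2 = -3 + 2*h)
4140*s(P(0), 6) = 4140*(-3 + 2*6) = 4140*(-3 + 12) = 4140*9 = 37260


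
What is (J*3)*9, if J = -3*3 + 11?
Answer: 54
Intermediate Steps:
J = 2 (J = -9 + 11 = 2)
(J*3)*9 = (2*3)*9 = 6*9 = 54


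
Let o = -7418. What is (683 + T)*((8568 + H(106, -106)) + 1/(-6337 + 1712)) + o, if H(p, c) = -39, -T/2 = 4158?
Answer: -301130389242/4625 ≈ -6.5109e+7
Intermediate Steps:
T = -8316 (T = -2*4158 = -8316)
(683 + T)*((8568 + H(106, -106)) + 1/(-6337 + 1712)) + o = (683 - 8316)*((8568 - 39) + 1/(-6337 + 1712)) - 7418 = -7633*(8529 + 1/(-4625)) - 7418 = -7633*(8529 - 1/4625) - 7418 = -7633*39446624/4625 - 7418 = -301096080992/4625 - 7418 = -301130389242/4625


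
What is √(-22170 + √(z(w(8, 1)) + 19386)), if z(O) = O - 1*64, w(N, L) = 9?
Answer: √(-22170 + √19331) ≈ 148.43*I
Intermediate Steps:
z(O) = -64 + O (z(O) = O - 64 = -64 + O)
√(-22170 + √(z(w(8, 1)) + 19386)) = √(-22170 + √((-64 + 9) + 19386)) = √(-22170 + √(-55 + 19386)) = √(-22170 + √19331)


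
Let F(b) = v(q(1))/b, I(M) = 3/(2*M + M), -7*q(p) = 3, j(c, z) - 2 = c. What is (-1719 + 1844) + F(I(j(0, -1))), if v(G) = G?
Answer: 869/7 ≈ 124.14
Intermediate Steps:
j(c, z) = 2 + c
q(p) = -3/7 (q(p) = -⅐*3 = -3/7)
I(M) = 1/M (I(M) = 3/((3*M)) = 3*(1/(3*M)) = 1/M)
F(b) = -3/(7*b)
(-1719 + 1844) + F(I(j(0, -1))) = (-1719 + 1844) - 3/(7*(1/(2 + 0))) = 125 - 3/(7*(1/2)) = 125 - 3/(7*½) = 125 - 3/7*2 = 125 - 6/7 = 869/7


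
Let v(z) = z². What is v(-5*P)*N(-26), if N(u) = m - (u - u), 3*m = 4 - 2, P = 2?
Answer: 200/3 ≈ 66.667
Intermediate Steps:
m = ⅔ (m = (4 - 2)/3 = (⅓)*2 = ⅔ ≈ 0.66667)
N(u) = ⅔ (N(u) = ⅔ - (u - u) = ⅔ - 1*0 = ⅔ + 0 = ⅔)
v(-5*P)*N(-26) = (-5*2)²*(⅔) = (-10)²*(⅔) = 100*(⅔) = 200/3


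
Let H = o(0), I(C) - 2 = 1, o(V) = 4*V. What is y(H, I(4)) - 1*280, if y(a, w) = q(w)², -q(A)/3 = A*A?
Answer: 449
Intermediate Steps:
I(C) = 3 (I(C) = 2 + 1 = 3)
q(A) = -3*A² (q(A) = -3*A*A = -3*A²)
H = 0 (H = 4*0 = 0)
y(a, w) = 9*w⁴ (y(a, w) = (-3*w²)² = 9*w⁴)
y(H, I(4)) - 1*280 = 9*3⁴ - 1*280 = 9*81 - 280 = 729 - 280 = 449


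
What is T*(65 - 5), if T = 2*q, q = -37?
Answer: -4440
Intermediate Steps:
T = -74 (T = 2*(-37) = -74)
T*(65 - 5) = -74*(65 - 5) = -74*60 = -4440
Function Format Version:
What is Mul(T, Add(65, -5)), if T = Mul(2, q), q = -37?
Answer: -4440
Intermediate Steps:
T = -74 (T = Mul(2, -37) = -74)
Mul(T, Add(65, -5)) = Mul(-74, Add(65, -5)) = Mul(-74, 60) = -4440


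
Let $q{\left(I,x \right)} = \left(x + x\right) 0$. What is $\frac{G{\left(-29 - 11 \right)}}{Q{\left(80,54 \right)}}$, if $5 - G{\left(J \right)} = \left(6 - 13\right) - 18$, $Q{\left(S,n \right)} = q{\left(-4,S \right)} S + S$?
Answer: $\frac{3}{8} \approx 0.375$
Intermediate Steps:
$q{\left(I,x \right)} = 0$ ($q{\left(I,x \right)} = 2 x 0 = 0$)
$Q{\left(S,n \right)} = S$ ($Q{\left(S,n \right)} = 0 S + S = 0 + S = S$)
$G{\left(J \right)} = 30$ ($G{\left(J \right)} = 5 - \left(\left(6 - 13\right) - 18\right) = 5 - \left(-7 - 18\right) = 5 - -25 = 5 + 25 = 30$)
$\frac{G{\left(-29 - 11 \right)}}{Q{\left(80,54 \right)}} = \frac{30}{80} = 30 \cdot \frac{1}{80} = \frac{3}{8}$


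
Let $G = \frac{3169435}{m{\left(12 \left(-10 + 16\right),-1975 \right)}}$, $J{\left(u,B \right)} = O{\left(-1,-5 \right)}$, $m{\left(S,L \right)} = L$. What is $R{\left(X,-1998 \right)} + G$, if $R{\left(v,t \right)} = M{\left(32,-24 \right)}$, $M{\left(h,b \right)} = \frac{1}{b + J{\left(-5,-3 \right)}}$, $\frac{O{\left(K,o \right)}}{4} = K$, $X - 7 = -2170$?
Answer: $- \frac{17749231}{11060} \approx -1604.8$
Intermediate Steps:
$X = -2163$ ($X = 7 - 2170 = -2163$)
$O{\left(K,o \right)} = 4 K$
$J{\left(u,B \right)} = -4$ ($J{\left(u,B \right)} = 4 \left(-1\right) = -4$)
$M{\left(h,b \right)} = \frac{1}{-4 + b}$ ($M{\left(h,b \right)} = \frac{1}{b - 4} = \frac{1}{-4 + b}$)
$R{\left(v,t \right)} = - \frac{1}{28}$ ($R{\left(v,t \right)} = \frac{1}{-4 - 24} = \frac{1}{-28} = - \frac{1}{28}$)
$G = - \frac{633887}{395}$ ($G = \frac{3169435}{-1975} = 3169435 \left(- \frac{1}{1975}\right) = - \frac{633887}{395} \approx -1604.8$)
$R{\left(X,-1998 \right)} + G = - \frac{1}{28} - \frac{633887}{395} = - \frac{17749231}{11060}$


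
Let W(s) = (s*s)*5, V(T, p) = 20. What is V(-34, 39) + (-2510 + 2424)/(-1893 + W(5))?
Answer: 17723/884 ≈ 20.049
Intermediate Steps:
W(s) = 5*s**2 (W(s) = s**2*5 = 5*s**2)
V(-34, 39) + (-2510 + 2424)/(-1893 + W(5)) = 20 + (-2510 + 2424)/(-1893 + 5*5**2) = 20 - 86/(-1893 + 5*25) = 20 - 86/(-1893 + 125) = 20 - 86/(-1768) = 20 - 86*(-1/1768) = 20 + 43/884 = 17723/884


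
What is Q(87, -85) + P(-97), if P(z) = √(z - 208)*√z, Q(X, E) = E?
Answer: -85 - √29585 ≈ -257.00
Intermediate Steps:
P(z) = √z*√(-208 + z) (P(z) = √(-208 + z)*√z = √z*√(-208 + z))
Q(87, -85) + P(-97) = -85 + √(-97)*√(-208 - 97) = -85 + (I*√97)*√(-305) = -85 + (I*√97)*(I*√305) = -85 - √29585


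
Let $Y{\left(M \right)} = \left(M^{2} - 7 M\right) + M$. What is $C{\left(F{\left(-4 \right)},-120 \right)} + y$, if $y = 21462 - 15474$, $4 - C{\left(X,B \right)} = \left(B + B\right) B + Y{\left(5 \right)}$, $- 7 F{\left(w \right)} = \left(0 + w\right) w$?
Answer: $-22803$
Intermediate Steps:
$Y{\left(M \right)} = M^{2} - 6 M$
$F{\left(w \right)} = - \frac{w^{2}}{7}$ ($F{\left(w \right)} = - \frac{\left(0 + w\right) w}{7} = - \frac{w w}{7} = - \frac{w^{2}}{7}$)
$C{\left(X,B \right)} = 9 - 2 B^{2}$ ($C{\left(X,B \right)} = 4 - \left(\left(B + B\right) B + 5 \left(-6 + 5\right)\right) = 4 - \left(2 B B + 5 \left(-1\right)\right) = 4 - \left(2 B^{2} - 5\right) = 4 - \left(-5 + 2 B^{2}\right) = 9 - 2 B^{2}$)
$y = 5988$ ($y = 21462 - 15474 = 5988$)
$C{\left(F{\left(-4 \right)},-120 \right)} + y = \left(9 - 2 \left(-120\right)^{2}\right) + 5988 = \left(9 - 28800\right) + 5988 = -28791 + 5988 = -22803$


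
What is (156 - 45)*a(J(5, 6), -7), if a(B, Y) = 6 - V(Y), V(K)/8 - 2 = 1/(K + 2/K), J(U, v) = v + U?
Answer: -16798/17 ≈ -988.12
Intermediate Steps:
J(U, v) = U + v
V(K) = 16 + 8/(K + 2/K)
a(B, Y) = 6 - 8*(4 + Y + 2*Y²)/(2 + Y²)
(156 - 45)*a(J(5, 6), -7) = (156 - 45)*(2*(-10 - 5*(-7)² - 4*(-7))/(2 + (-7)²)) = 111*(2*(-10 - 5*49 + 28)/(2 + 49)) = 111*(2*(-10 - 245 + 28)/51) = 111*(2*(1/51)*(-227)) = 111*(-454/51) = -16798/17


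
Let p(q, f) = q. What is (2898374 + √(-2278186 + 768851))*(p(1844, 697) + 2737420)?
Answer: 7939411556736 + 2739264*I*√1509335 ≈ 7.9394e+12 + 3.3653e+9*I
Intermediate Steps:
(2898374 + √(-2278186 + 768851))*(p(1844, 697) + 2737420) = (2898374 + √(-2278186 + 768851))*(1844 + 2737420) = (2898374 + √(-1509335))*2739264 = (2898374 + I*√1509335)*2739264 = 7939411556736 + 2739264*I*√1509335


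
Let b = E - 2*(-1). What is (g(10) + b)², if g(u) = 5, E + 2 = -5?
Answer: 0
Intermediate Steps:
E = -7 (E = -2 - 5 = -7)
b = -5 (b = -7 - 2*(-1) = -7 + 2 = -5)
(g(10) + b)² = (5 - 5)² = 0² = 0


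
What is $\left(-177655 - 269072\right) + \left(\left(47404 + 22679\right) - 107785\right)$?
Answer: $-484429$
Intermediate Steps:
$\left(-177655 - 269072\right) + \left(\left(47404 + 22679\right) - 107785\right) = -446727 + \left(70083 - 107785\right) = -446727 - 37702 = -484429$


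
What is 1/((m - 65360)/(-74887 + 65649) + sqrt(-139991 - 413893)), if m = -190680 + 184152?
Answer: 41506334/2954624071615 - 21335161*I*sqrt(138471)/5909248143230 ≈ 1.4048e-5 - 0.0013435*I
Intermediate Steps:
m = -6528
1/((m - 65360)/(-74887 + 65649) + sqrt(-139991 - 413893)) = 1/((-6528 - 65360)/(-74887 + 65649) + sqrt(-139991 - 413893)) = 1/(-71888/(-9238) + sqrt(-553884)) = 1/(-71888*(-1/9238) + 2*I*sqrt(138471)) = 1/(35944/4619 + 2*I*sqrt(138471))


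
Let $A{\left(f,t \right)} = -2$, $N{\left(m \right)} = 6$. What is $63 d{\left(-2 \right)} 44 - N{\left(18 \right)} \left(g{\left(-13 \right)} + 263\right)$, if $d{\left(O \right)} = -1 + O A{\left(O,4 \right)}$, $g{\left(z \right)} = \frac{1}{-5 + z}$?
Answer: $\frac{20215}{3} \approx 6738.3$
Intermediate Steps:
$d{\left(O \right)} = -1 - 2 O$ ($d{\left(O \right)} = -1 + O \left(-2\right) = -1 - 2 O$)
$63 d{\left(-2 \right)} 44 - N{\left(18 \right)} \left(g{\left(-13 \right)} + 263\right) = 63 \left(-1 - -4\right) 44 - 6 \left(\frac{1}{-5 - 13} + 263\right) = 63 \left(-1 + 4\right) 44 - 6 \left(\frac{1}{-18} + 263\right) = 63 \cdot 3 \cdot 44 - 6 \left(- \frac{1}{18} + 263\right) = 189 \cdot 44 - 6 \cdot \frac{4733}{18} = 8316 - \frac{4733}{3} = \frac{20215}{3}$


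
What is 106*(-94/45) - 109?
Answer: -14869/45 ≈ -330.42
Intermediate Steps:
106*(-94/45) - 109 = -9964/45 - 109 = -14869/45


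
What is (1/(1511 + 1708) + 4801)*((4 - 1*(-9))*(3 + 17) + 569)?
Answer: 12811714180/3219 ≈ 3.9800e+6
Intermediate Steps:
(1/(1511 + 1708) + 4801)*((4 - 1*(-9))*(3 + 17) + 569) = (1/3219 + 4801)*((4 + 9)*20 + 569) = (1/3219 + 4801)*(13*20 + 569) = 15454420*(260 + 569)/3219 = (15454420/3219)*829 = 12811714180/3219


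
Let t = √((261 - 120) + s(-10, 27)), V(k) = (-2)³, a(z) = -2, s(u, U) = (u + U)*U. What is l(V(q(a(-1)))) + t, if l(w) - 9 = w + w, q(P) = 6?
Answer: -7 + 10*√6 ≈ 17.495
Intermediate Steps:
s(u, U) = U*(U + u) (s(u, U) = (U + u)*U = U*(U + u))
V(k) = -8
l(w) = 9 + 2*w (l(w) = 9 + (w + w) = 9 + 2*w)
t = 10*√6 (t = √((261 - 120) + 27*(27 - 10)) = √(141 + 27*17) = √(141 + 459) = √600 = 10*√6 ≈ 24.495)
l(V(q(a(-1)))) + t = (9 + 2*(-8)) + 10*√6 = (9 - 16) + 10*√6 = -7 + 10*√6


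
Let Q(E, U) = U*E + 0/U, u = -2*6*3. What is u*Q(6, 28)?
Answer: -6048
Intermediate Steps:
u = -36 (u = -12*3 = -36)
Q(E, U) = E*U (Q(E, U) = E*U + 0 = E*U)
u*Q(6, 28) = -216*28 = -36*168 = -6048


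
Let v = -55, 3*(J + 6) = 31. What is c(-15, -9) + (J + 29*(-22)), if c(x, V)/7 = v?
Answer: -3056/3 ≈ -1018.7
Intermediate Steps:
J = 13/3 (J = -6 + (⅓)*31 = -6 + 31/3 = 13/3 ≈ 4.3333)
c(x, V) = -385 (c(x, V) = 7*(-55) = -385)
c(-15, -9) + (J + 29*(-22)) = -385 + (13/3 + 29*(-22)) = -385 + (13/3 - 638) = -385 - 1901/3 = -3056/3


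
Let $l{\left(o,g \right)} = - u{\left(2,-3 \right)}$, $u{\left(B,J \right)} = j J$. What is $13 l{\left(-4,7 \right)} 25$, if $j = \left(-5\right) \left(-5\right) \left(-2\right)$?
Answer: $-48750$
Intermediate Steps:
$j = -50$ ($j = 25 \left(-2\right) = -50$)
$u{\left(B,J \right)} = - 50 J$
$l{\left(o,g \right)} = -150$ ($l{\left(o,g \right)} = - \left(-50\right) \left(-3\right) = \left(-1\right) 150 = -150$)
$13 l{\left(-4,7 \right)} 25 = 13 \left(-150\right) 25 = \left(-1950\right) 25 = -48750$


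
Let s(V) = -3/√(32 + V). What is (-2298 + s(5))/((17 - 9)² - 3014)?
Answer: 1149/1475 + 3*√37/109150 ≈ 0.77915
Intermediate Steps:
s(V) = -3/√(32 + V)
(-2298 + s(5))/((17 - 9)² - 3014) = (-2298 - 3/√(32 + 5))/((17 - 9)² - 3014) = (-2298 - 3*√37/37)/(8² - 3014) = (-2298 - 3*√37/37)/(64 - 3014) = (-2298 - 3*√37/37)/(-2950) = (-2298 - 3*√37/37)*(-1/2950) = 1149/1475 + 3*√37/109150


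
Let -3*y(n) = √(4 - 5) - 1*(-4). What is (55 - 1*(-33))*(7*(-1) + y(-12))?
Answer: -2200/3 - 88*I/3 ≈ -733.33 - 29.333*I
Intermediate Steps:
y(n) = -4/3 - I/3 (y(n) = -(√(4 - 5) - 1*(-4))/3 = -(√(-1) + 4)/3 = -(I + 4)/3 = -(4 + I)/3 = -4/3 - I/3)
(55 - 1*(-33))*(7*(-1) + y(-12)) = (55 - 1*(-33))*(7*(-1) + (-4/3 - I/3)) = (55 + 33)*(-7 + (-4/3 - I/3)) = 88*(-25/3 - I/3) = -2200/3 - 88*I/3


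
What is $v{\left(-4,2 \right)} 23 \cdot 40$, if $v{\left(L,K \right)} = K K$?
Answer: $3680$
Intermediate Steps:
$v{\left(L,K \right)} = K^{2}$
$v{\left(-4,2 \right)} 23 \cdot 40 = 2^{2} \cdot 23 \cdot 40 = 4 \cdot 23 \cdot 40 = 92 \cdot 40 = 3680$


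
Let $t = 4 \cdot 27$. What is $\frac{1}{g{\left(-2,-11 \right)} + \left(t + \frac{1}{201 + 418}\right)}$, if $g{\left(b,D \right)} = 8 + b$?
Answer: $\frac{619}{70567} \approx 0.0087718$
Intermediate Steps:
$t = 108$
$\frac{1}{g{\left(-2,-11 \right)} + \left(t + \frac{1}{201 + 418}\right)} = \frac{1}{\left(8 - 2\right) + \left(108 + \frac{1}{201 + 418}\right)} = \frac{1}{6 + \left(108 + \frac{1}{619}\right)} = \frac{1}{6 + \frac{66853}{619}} = \frac{1}{\frac{70567}{619}} = \frac{619}{70567}$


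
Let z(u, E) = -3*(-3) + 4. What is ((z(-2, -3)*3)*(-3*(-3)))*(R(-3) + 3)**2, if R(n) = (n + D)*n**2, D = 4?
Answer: 50544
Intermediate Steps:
z(u, E) = 13 (z(u, E) = 9 + 4 = 13)
R(n) = n**2*(4 + n) (R(n) = (n + 4)*n**2 = (4 + n)*n**2 = n**2*(4 + n))
((z(-2, -3)*3)*(-3*(-3)))*(R(-3) + 3)**2 = ((13*3)*(-3*(-3)))*((-3)**2*(4 - 3) + 3)**2 = (39*9)*(9*1 + 3)**2 = 351*(9 + 3)**2 = 351*12**2 = 351*144 = 50544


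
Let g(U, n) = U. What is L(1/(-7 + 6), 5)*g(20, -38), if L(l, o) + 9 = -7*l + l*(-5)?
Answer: 60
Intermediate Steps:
L(l, o) = -9 - 12*l (L(l, o) = -9 + (-7*l + l*(-5)) = -9 + (-7*l - 5*l) = -9 - 12*l)
L(1/(-7 + 6), 5)*g(20, -38) = (-9 - 12/(-7 + 6))*20 = (-9 - 12/(-1))*20 = (-9 - 12*(-1))*20 = (-9 + 12)*20 = 3*20 = 60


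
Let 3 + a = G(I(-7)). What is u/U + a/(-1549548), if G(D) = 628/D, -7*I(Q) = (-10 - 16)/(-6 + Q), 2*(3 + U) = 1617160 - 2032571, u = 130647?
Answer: -403973262295/643708581516 ≈ -0.62757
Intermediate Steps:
U = -415417/2 (U = -3 + (1617160 - 2032571)/2 = -3 + (½)*(-415411) = -3 - 415411/2 = -415417/2 ≈ -2.0771e+5)
I(Q) = 26/(7*(-6 + Q)) (I(Q) = -(-10 - 16)/(7*(-6 + Q)) = -(-26)/(7*(-6 + Q)) = 26/(7*(-6 + Q)))
a = -2201 (a = -3 + 628/((26/(7*(-6 - 7)))) = -3 + 628/(((26/7)/(-13))) = -3 + 628/(((26/7)*(-1/13))) = -3 + 628/(-2/7) = -3 + 628*(-7/2) = -3 - 2198 = -2201)
u/U + a/(-1549548) = 130647/(-415417/2) - 2201/(-1549548) = 130647*(-2/415417) - 2201*(-1/1549548) = -261294/415417 + 2201/1549548 = -403973262295/643708581516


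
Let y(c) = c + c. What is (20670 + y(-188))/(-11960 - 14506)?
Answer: -10147/13233 ≈ -0.76680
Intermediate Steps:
y(c) = 2*c
(20670 + y(-188))/(-11960 - 14506) = (20670 + 2*(-188))/(-11960 - 14506) = (20670 - 376)/(-26466) = 20294*(-1/26466) = -10147/13233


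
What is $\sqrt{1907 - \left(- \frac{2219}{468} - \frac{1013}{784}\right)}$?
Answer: $\frac{\sqrt{2281223633}}{1092} \approx 43.738$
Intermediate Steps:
$\sqrt{1907 - \left(- \frac{2219}{468} - \frac{1013}{784}\right)} = \sqrt{1907 - \left(- \frac{1013}{784} + \frac{2219}{\left(-9\right) 4 \cdot 13}\right)} = \sqrt{1907 - \left(- \frac{1013}{784} + \frac{2219}{\left(-36\right) 13}\right)} = \sqrt{1907 - \left(- \frac{1013}{784} + \frac{2219}{-468}\right)} = \sqrt{1907 + \left(\left(-2219\right) \left(- \frac{1}{468}\right) + \frac{1013}{784}\right)} = \sqrt{1907 + \left(\frac{2219}{468} + \frac{1013}{784}\right)} = \sqrt{1907 + \frac{553445}{91728}} = \sqrt{\frac{175478741}{91728}} = \frac{\sqrt{2281223633}}{1092}$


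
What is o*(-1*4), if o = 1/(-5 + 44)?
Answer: -4/39 ≈ -0.10256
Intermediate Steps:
o = 1/39 ≈ 0.025641
o*(-1*4) = (-1*4)/39 = (1/39)*(-4) = -4/39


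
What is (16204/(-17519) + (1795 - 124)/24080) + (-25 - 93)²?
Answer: 5873583190409/421857520 ≈ 13923.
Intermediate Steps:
(16204/(-17519) + (1795 - 124)/24080) + (-25 - 93)² = (16204*(-1/17519) + 1671*(1/24080)) + (-118)² = (-16204/17519 + 1671/24080) + 13924 = -360918071/421857520 + 13924 = 5873583190409/421857520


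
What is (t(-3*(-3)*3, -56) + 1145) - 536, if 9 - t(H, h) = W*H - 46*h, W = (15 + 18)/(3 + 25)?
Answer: -55715/28 ≈ -1989.8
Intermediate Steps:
W = 33/28 ≈ 1.1786
t(H, h) = 9 + 46*h - 33*H/28 (t(H, h) = 9 - (33*H/28 - 46*h) = 9 - (-46*h + 33*H/28) = 9 + (46*h - 33*H/28) = 9 + 46*h - 33*H/28)
(t(-3*(-3)*3, -56) + 1145) - 536 = ((9 + 46*(-56) - 33*(-3*(-3))*3/28) + 1145) - 536 = ((9 - 2576 - 297*3/28) + 1145) - 536 = ((9 - 2576 - 33/28*27) + 1145) - 536 = ((9 - 2576 - 891/28) + 1145) - 536 = (-72767/28 + 1145) - 536 = -40707/28 - 536 = -55715/28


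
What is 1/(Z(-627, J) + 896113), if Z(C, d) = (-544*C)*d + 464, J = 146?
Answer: 1/50695425 ≈ 1.9726e-8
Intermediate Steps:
Z(C, d) = 464 - 544*C*d (Z(C, d) = -544*C*d + 464 = 464 - 544*C*d)
1/(Z(-627, J) + 896113) = 1/((464 - 544*(-627)*146) + 896113) = 1/((464 + 49798848) + 896113) = 1/(49799312 + 896113) = 1/50695425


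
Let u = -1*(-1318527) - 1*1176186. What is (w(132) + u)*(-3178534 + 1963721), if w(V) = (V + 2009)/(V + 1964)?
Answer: -362438094315001/2096 ≈ -1.7292e+11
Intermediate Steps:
u = 142341 (u = 1318527 - 1176186 = 142341)
w(V) = (2009 + V)/(1964 + V)
(w(132) + u)*(-3178534 + 1963721) = ((2009 + 132)/(1964 + 132) + 142341)*(-3178534 + 1963721) = (2141/2096 + 142341)*(-1214813) = (298348877/2096)*(-1214813) = -362438094315001/2096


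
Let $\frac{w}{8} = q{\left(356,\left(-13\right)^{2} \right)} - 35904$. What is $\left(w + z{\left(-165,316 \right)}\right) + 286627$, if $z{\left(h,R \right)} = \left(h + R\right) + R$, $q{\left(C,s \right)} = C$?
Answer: $2710$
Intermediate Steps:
$w = -284384$ ($w = 8 \left(356 - 35904\right) = 8 \left(-35548\right) = -284384$)
$z{\left(h,R \right)} = h + 2 R$ ($z{\left(h,R \right)} = \left(R + h\right) + R = h + 2 R$)
$\left(w + z{\left(-165,316 \right)}\right) + 286627 = \left(-284384 + \left(-165 + 2 \cdot 316\right)\right) + 286627 = \left(-284384 + \left(-165 + 632\right)\right) + 286627 = \left(-284384 + 467\right) + 286627 = -283917 + 286627 = 2710$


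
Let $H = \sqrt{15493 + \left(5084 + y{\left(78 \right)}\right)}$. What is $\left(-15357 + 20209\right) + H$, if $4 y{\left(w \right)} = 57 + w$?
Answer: $4852 + \frac{\sqrt{82443}}{2} \approx 4995.6$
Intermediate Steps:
$y{\left(w \right)} = \frac{57}{4} + \frac{w}{4}$ ($y{\left(w \right)} = \frac{57 + w}{4} = \frac{57}{4} + \frac{w}{4}$)
$H = \frac{\sqrt{82443}}{2}$ ($H = \sqrt{15493 + \left(5084 + \left(\frac{57}{4} + \frac{1}{4} \cdot 78\right)\right)} = \sqrt{15493 + \left(5084 + \left(\frac{57}{4} + \frac{39}{2}\right)\right)} = \sqrt{15493 + \left(5084 + \frac{135}{4}\right)} = \sqrt{15493 + \frac{20471}{4}} = \sqrt{\frac{82443}{4}} = \frac{\sqrt{82443}}{2} \approx 143.56$)
$\left(-15357 + 20209\right) + H = \left(-15357 + 20209\right) + \frac{\sqrt{82443}}{2} = 4852 + \frac{\sqrt{82443}}{2}$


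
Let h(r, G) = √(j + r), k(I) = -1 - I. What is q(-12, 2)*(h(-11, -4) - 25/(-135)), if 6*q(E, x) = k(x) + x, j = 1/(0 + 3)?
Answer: -5/162 - 2*I*√6/9 ≈ -0.030864 - 0.54433*I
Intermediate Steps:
j = ⅓ (j = 1/3 = ⅓ ≈ 0.33333)
q(E, x) = -⅙ (q(E, x) = ((-1 - x) + x)/6 = (⅙)*(-1) = -⅙)
h(r, G) = √(⅓ + r)
q(-12, 2)*(h(-11, -4) - 25/(-135)) = -(√(3 + 9*(-11))/3 - 25/(-135))/6 = -(√(3 - 99)/3 - 25*(-1/135))/6 = -(√(-96)/3 + 5/27)/6 = -((4*I*√6)/3 + 5/27)/6 = -(4*I*√6/3 + 5/27)/6 = -(5/27 + 4*I*√6/3)/6 = -5/162 - 2*I*√6/9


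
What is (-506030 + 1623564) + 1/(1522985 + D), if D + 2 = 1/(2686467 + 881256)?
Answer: 6072212043114734863/5433581477710 ≈ 1.1175e+6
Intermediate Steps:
D = -7135445/3567723 (D = -2 + 1/(2686467 + 881256) = -2 + 1/3567723 = -7135445/3567723 ≈ -2.0000)
(-506030 + 1623564) + 1/(1522985 + D) = (-506030 + 1623564) + 1/(1522985 - 7135445/3567723) = 1117534 + 1/(5433581477710/3567723) = 1117534 + 3567723/5433581477710 = 6072212043114734863/5433581477710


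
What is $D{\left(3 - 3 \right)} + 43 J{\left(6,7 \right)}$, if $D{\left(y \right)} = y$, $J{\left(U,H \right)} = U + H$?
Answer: $559$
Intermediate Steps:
$J{\left(U,H \right)} = H + U$
$D{\left(3 - 3 \right)} + 43 J{\left(6,7 \right)} = \left(3 - 3\right) + 43 \left(7 + 6\right) = \left(3 - 3\right) + 43 \cdot 13 = 0 + 559 = 559$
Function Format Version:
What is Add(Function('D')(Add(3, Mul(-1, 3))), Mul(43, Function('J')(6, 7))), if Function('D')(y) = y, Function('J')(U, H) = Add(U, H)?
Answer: 559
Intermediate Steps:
Function('J')(U, H) = Add(H, U)
Add(Function('D')(Add(3, Mul(-1, 3))), Mul(43, Function('J')(6, 7))) = Add(Add(3, Mul(-1, 3)), Mul(43, Add(7, 6))) = Add(Add(3, -3), Mul(43, 13)) = Add(0, 559) = 559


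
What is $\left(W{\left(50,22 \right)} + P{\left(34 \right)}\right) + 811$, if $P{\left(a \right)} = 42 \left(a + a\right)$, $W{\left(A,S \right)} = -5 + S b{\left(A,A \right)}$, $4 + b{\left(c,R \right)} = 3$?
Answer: $3640$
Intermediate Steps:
$b{\left(c,R \right)} = -1$ ($b{\left(c,R \right)} = -4 + 3 = -1$)
$W{\left(A,S \right)} = -5 - S$ ($W{\left(A,S \right)} = -5 + S \left(-1\right) = -5 - S$)
$P{\left(a \right)} = 84 a$ ($P{\left(a \right)} = 42 \cdot 2 a = 84 a$)
$\left(W{\left(50,22 \right)} + P{\left(34 \right)}\right) + 811 = \left(\left(-5 - 22\right) + 84 \cdot 34\right) + 811 = \left(\left(-5 - 22\right) + 2856\right) + 811 = \left(-27 + 2856\right) + 811 = 2829 + 811 = 3640$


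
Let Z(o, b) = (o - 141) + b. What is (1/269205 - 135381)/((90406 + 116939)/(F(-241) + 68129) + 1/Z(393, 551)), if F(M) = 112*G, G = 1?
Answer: -7235902146501842/162465486705 ≈ -44538.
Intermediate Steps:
Z(o, b) = -141 + b + o (Z(o, b) = (-141 + o) + b = -141 + b + o)
F(M) = 112 (F(M) = 112*1 = 112)
(1/269205 - 135381)/((90406 + 116939)/(F(-241) + 68129) + 1/Z(393, 551)) = (1/269205 - 135381)/((90406 + 116939)/(112 + 68129) + 1/(-141 + 551 + 393)) = (1/269205 - 135381)/(207345/68241 + 1/803) = -36445242104/(269205*(207345*(1/68241) + 1/803)) = -36445242104/(269205*(3005/989 + 1/803)) = -36445242104/(269205*2414004/794167) = -36445242104/269205*794167/2414004 = -7235902146501842/162465486705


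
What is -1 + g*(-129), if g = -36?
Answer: 4643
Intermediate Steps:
-1 + g*(-129) = -1 - 36*(-129) = -1 + 4644 = 4643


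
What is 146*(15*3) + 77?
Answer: 6647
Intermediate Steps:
146*(15*3) + 77 = 146*45 + 77 = 6570 + 77 = 6647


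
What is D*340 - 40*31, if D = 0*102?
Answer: -1240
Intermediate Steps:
D = 0
D*340 - 40*31 = 0*340 - 40*31 = 0 - 1240 = -1240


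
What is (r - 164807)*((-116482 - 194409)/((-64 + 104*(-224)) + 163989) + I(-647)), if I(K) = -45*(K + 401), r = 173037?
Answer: 12809601103970/140629 ≈ 9.1088e+7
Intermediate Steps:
I(K) = -18045 - 45*K (I(K) = -45*(401 + K) = -18045 - 45*K)
(r - 164807)*((-116482 - 194409)/((-64 + 104*(-224)) + 163989) + I(-647)) = (173037 - 164807)*((-116482 - 194409)/((-64 + 104*(-224)) + 163989) + (-18045 - 45*(-647))) = 8230*(-310891/((-64 - 23296) + 163989) + (-18045 + 29115)) = 8230*(-310891/(-23360 + 163989) + 11070) = 8230*(-310891/140629 + 11070) = 8230*(1556452139/140629) = 12809601103970/140629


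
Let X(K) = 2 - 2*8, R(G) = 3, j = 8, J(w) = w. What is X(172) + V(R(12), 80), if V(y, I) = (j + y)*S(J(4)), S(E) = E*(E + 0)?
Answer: 162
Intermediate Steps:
S(E) = E² (S(E) = E*E = E²)
V(y, I) = 128 + 16*y (V(y, I) = (8 + y)*4² = (8 + y)*16 = 128 + 16*y)
X(K) = -14 (X(K) = 2 - 16 = -14)
X(172) + V(R(12), 80) = -14 + (128 + 16*3) = -14 + (128 + 48) = -14 + 176 = 162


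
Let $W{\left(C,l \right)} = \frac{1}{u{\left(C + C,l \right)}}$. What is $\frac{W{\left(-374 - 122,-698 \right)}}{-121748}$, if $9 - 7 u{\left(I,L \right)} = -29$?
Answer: $- \frac{7}{4626424} \approx -1.513 \cdot 10^{-6}$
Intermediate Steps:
$u{\left(I,L \right)} = \frac{38}{7}$ ($u{\left(I,L \right)} = \frac{9}{7} - - \frac{29}{7} = \frac{9}{7} + \frac{29}{7} = \frac{38}{7}$)
$W{\left(C,l \right)} = \frac{7}{38}$ ($W{\left(C,l \right)} = \frac{1}{\frac{38}{7}} = \frac{7}{38}$)
$\frac{W{\left(-374 - 122,-698 \right)}}{-121748} = \frac{7}{38 \left(-121748\right)} = \frac{7}{38} \left(- \frac{1}{121748}\right) = - \frac{7}{4626424}$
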